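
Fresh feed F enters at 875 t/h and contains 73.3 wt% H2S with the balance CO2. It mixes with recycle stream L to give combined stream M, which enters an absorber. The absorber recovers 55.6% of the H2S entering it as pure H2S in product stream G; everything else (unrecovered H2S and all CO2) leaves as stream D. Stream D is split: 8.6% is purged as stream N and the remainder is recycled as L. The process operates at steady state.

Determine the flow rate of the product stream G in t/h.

600.2 t/h

H2S in M: m_A = 875×0.733 + (1−0.086)·(1−0.556)·m_A, so m_A = 641.38/0.5942 = 1079.4 t/h.
Product G = 0.556×1079.4 = 600.16 t/h.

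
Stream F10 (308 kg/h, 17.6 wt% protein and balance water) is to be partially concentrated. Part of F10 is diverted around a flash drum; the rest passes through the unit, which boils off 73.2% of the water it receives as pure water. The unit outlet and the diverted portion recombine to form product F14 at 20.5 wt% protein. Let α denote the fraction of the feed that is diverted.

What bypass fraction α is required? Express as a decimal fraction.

All 308×0.176 = 54.208 kg/h of protein reaches F14, so F14 = 54.208/0.205 = 264.43 kg/h and vapour = 43.571 kg/h.
The evaporator receives (1−α)·308 of feed at 0.824 water and removes 0.732 of that water:
0.732×0.824×(1−α)×308 = 43.571
(1−α) = 43.571/185.78 = 0.2345;  α = 0.7655.

0.765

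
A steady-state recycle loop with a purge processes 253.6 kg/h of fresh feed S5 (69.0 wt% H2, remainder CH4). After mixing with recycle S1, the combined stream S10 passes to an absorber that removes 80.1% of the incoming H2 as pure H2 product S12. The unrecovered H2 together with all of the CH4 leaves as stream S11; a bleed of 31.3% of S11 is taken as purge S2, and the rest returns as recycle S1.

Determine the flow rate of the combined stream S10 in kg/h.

CH4 enters only via S5 and leaves only via the purge: 253.6×0.310 = 0.313×(CH4 in S11), and the absorber passes all CH4, so CH4 in S10 = CH4 in S11 = 251.17 kg/h.
H2 in S10: m_A = 253.6×0.690 + (1−0.313)·(1−0.801)·m_A, so m_A = 174.98/0.8633 = 202.7 kg/h.
S10 = 202.7 + 251.17 = 453.86 kg/h.

453.9 kg/h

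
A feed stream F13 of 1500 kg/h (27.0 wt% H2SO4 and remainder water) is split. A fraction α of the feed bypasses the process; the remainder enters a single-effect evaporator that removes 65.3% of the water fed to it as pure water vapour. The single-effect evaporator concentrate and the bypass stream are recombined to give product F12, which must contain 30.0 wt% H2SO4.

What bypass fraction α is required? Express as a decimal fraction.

0.790

All 1500×0.270 = 405 kg/h of H2SO4 reaches F12, so F12 = 405/0.300 = 1350 kg/h and vapour = 150 kg/h.
The evaporator receives (1−α)·1500 of feed at 0.730 water and removes 0.653 of that water:
0.653×0.730×(1−α)×1500 = 150
(1−α) = 150/715.04 = 0.2098;  α = 0.7902.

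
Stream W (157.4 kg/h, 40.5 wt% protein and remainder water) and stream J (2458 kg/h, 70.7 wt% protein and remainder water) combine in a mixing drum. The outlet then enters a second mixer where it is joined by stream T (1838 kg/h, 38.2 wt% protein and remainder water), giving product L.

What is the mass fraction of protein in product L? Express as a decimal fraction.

0.562

Overall, product flow = 4453.4 kg/h.
protein in = 157.4×0.405 + 2458×0.707 + 1838×0.382 = 2503.7 kg/h.
protein fraction in L = 0.562.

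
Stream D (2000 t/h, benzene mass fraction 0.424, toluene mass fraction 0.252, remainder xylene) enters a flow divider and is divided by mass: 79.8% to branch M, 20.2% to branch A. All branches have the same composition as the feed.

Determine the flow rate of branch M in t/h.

1596 t/h

Branch M flow = 0.798×2000 = 1596 t/h.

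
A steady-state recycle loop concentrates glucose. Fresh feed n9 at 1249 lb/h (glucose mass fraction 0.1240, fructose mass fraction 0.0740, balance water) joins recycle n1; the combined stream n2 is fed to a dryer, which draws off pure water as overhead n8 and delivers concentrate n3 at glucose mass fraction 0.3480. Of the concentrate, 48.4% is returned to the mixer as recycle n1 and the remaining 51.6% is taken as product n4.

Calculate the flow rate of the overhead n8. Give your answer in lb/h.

804 lb/h

Overall glucose balance (none leaves overhead): glucose in fresh feed = glucose in product, i.e. 1249×0.124 = (1−0.484)·n3·0.348.
n3 = 154.88/(0.348×0.516) = 862.49 lb/h.
Recycle n1 = 0.484×862.49 = 417.45 lb/h.
Combined feed n2 = 1249 + 417.45 = 1666.4 lb/h.
Overhead n8 = n2 − n3 = 1666.4 − 862.49 = 803.95 lb/h.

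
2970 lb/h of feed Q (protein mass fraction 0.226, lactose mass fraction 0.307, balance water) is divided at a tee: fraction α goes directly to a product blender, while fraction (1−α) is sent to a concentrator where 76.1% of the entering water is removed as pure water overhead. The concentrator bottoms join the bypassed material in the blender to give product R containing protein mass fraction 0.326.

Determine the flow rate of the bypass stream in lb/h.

406.5 lb/h

All 2970×0.226 = 671.22 lb/h of protein reaches R, so R = 671.22/0.326 = 2059 lb/h and vapour = 911.04 lb/h.
The evaporator receives (1−α)·2970 of feed at 0.467 water and removes 0.761 of that water:
0.761×0.467×(1−α)×2970 = 911.04
(1−α) = 911.04/1055.5 = 0.8631;  α = 0.1369.
Bypass flow = 0.1369×2970 = 406.48 lb/h.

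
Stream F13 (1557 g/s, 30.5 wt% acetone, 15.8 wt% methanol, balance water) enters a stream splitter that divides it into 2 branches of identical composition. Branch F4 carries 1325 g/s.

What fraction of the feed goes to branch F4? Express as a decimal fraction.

Fraction to F4 = 1325/1557 = 0.8510.

0.851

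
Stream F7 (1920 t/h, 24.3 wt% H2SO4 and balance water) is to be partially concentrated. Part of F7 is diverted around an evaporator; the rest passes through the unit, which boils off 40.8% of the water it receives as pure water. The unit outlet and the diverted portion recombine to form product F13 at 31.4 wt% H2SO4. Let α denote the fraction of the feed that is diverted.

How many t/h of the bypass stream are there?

514.4 t/h

All 1920×0.243 = 466.56 t/h of H2SO4 reaches F13, so F13 = 466.56/0.314 = 1485.9 t/h and vapour = 434.14 t/h.
The evaporator receives (1−α)·1920 of feed at 0.757 water and removes 0.408 of that water:
0.408×0.757×(1−α)×1920 = 434.14
(1−α) = 434.14/593 = 0.7321;  α = 0.2679.
Bypass flow = 0.2679×1920 = 514.36 t/h.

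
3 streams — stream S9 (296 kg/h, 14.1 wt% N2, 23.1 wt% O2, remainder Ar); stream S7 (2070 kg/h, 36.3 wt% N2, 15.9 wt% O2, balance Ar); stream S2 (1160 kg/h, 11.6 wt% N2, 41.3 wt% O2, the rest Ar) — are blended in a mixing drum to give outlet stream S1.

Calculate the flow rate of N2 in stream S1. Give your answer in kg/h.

927.7 kg/h

N2 out = N2 in = 296×0.141 + 2070×0.363 + 1160×0.116 = 927.71 kg/h.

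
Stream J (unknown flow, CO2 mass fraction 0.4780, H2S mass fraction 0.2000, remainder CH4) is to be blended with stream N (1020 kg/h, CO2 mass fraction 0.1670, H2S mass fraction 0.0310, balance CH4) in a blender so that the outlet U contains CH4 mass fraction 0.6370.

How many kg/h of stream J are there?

534.3 kg/h

Let J be the unknown flow. Total out = 1020 + J.
CH4 balance: 818.04 + 0.322·J = 0.637·(1020 + J)
(0.322 − 0.637)·J = 0.637×1020 − 818.04 = -168.3
J = -168.3 / -0.315 = 534.29 kg/h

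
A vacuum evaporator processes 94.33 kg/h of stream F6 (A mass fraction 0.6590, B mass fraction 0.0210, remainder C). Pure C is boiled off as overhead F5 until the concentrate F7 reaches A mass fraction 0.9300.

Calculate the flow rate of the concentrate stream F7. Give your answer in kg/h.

66.84 kg/h

A is conserved: 94.33×0.659 = 62.163 kg/h all reports to the concentrate.
Concentrate = 62.163/(target fraction) = 66.842 kg/h.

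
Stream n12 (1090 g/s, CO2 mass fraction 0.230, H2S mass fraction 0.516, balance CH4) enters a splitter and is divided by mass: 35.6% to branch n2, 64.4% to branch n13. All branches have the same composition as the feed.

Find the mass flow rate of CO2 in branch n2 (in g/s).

89.25 g/s

Branch n2 total = 0.356×1090 = 388.04 g/s.
CO2 in n2 = 0.230×388.04 = 89.249 g/s.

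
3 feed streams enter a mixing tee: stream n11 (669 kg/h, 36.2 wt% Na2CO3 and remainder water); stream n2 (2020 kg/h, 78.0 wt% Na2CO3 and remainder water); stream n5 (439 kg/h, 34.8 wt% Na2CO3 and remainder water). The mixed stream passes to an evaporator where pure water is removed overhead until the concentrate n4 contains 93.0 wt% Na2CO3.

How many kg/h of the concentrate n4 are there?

Na2CO3 entering = 669×0.362 + 2020×0.780 + 439×0.348 = 1970.6 kg/h.
All Na2CO3 reports to n4, so n4 = 1970.6/0.930 = 2118.9 kg/h.

2119 kg/h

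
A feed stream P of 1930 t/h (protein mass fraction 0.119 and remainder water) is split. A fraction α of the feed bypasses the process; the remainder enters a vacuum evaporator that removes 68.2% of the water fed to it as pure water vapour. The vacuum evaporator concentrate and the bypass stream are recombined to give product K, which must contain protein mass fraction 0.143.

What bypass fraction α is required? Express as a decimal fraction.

All 1930×0.119 = 229.67 t/h of protein reaches K, so K = 229.67/0.143 = 1606.1 t/h and vapour = 323.92 t/h.
The evaporator receives (1−α)·1930 of feed at 0.881 water and removes 0.682 of that water:
0.682×0.881×(1−α)×1930 = 323.92
(1−α) = 323.92/1159.6 = 0.2793;  α = 0.7207.

0.721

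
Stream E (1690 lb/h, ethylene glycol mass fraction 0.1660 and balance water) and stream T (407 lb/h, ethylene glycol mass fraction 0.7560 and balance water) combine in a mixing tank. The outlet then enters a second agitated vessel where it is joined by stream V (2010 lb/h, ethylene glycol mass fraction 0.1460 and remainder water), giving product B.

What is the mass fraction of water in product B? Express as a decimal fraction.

0.7853

Overall, product flow = 4107 lb/h.
water in = 1690×0.834 + 407×0.244 + 2010×0.854 = 3225.3 lb/h.
water fraction in B = 0.7853.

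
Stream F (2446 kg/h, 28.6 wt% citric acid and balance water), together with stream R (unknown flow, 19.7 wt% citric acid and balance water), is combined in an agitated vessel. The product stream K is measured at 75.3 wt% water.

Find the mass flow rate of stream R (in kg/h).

1908 kg/h

Let R be the unknown flow. Total out = 2446 + R.
water balance: 1746.4 + 0.803·R = 0.753·(2446 + R)
(0.803 − 0.753)·R = 0.753×2446 − 1746.4 = 95.394
R = 95.394 / 0.050 = 1907.9 kg/h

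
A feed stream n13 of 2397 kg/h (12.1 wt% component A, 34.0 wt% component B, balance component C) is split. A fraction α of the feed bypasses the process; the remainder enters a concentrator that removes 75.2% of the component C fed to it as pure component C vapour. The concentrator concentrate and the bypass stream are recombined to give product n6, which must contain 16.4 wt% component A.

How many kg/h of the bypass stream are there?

846.4 kg/h

All 2397×0.121 = 290.04 kg/h of component A reaches n6, so n6 = 290.04/0.164 = 1768.5 kg/h and vapour = 628.48 kg/h.
The evaporator receives (1−α)·2397 of feed at 0.539 component C and removes 0.752 of that component C:
0.752×0.539×(1−α)×2397 = 628.48
(1−α) = 628.48/971.57 = 0.6469;  α = 0.3531.
Bypass flow = 0.3531×2397 = 846.45 kg/h.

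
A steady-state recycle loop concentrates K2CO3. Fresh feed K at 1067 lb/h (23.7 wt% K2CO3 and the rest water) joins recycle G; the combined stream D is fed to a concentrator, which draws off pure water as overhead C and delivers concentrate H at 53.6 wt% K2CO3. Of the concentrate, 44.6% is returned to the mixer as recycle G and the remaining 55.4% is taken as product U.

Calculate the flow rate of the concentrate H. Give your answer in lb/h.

Overall K2CO3 balance (none leaves overhead): K2CO3 in fresh feed = K2CO3 in product, i.e. 1067×0.237 = (1−0.446)·H·0.536.
H = 252.88/(0.536×0.554) = 851.61 lb/h.

851.6 lb/h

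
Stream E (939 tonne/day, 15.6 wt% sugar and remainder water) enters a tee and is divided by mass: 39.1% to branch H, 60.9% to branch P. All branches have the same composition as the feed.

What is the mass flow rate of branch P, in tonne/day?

571.9 tonne/day

Branch P flow = 0.609×939 = 571.85 tonne/day.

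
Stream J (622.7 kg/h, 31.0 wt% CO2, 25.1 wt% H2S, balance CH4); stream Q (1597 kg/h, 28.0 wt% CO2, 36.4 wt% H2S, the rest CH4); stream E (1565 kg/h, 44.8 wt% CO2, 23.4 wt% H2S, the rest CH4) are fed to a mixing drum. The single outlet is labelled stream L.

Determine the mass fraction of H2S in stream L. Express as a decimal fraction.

0.292

Total flow out = 622.7 + 1597 + 1565 = 3784.7 kg/h.
H2S in = 622.7×0.251 + 1597×0.364 + 1565×0.234 = 1103.8 kg/h.
H2S mass fraction in L = 1103.8/3784.7 = 0.292.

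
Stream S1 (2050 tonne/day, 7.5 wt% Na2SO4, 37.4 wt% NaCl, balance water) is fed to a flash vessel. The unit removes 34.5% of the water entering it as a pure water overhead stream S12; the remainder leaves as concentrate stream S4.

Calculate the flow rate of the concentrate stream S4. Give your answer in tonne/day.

1660 tonne/day

water entering = 2050×0.551 = 1129.6 tonne/day; overhead removed = 0.345×1129.6 = 389.69 tonne/day.
Concentrate = 2050 − 389.69 = 1660.3 tonne/day.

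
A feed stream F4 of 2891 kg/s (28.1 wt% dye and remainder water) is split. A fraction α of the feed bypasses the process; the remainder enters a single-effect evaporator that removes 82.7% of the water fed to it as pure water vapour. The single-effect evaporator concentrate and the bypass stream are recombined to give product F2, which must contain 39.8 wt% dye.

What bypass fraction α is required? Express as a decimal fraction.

0.506

All 2891×0.281 = 812.37 kg/s of dye reaches F2, so F2 = 812.37/0.398 = 2041.1 kg/s and vapour = 849.87 kg/s.
The evaporator receives (1−α)·2891 of feed at 0.719 water and removes 0.827 of that water:
0.827×0.719×(1−α)×2891 = 849.87
(1−α) = 849.87/1719 = 0.4944;  α = 0.5056.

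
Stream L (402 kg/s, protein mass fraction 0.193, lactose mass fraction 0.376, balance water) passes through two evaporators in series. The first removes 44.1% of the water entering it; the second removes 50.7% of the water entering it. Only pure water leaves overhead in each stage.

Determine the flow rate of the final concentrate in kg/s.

276.5 kg/s

water in feed = 402×0.431 = 173.26 kg/s.
After stage 1: water left = (1−0.441)×173.26 = 96.853; stream total = 325.59 kg/s.
After stage 2: water left = (1−0.507)×96.853 = 47.749; final concentrate = 276.49 kg/s.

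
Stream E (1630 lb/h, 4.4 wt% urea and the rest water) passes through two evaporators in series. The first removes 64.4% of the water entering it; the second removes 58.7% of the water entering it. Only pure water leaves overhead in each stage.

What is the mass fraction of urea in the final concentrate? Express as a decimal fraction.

0.238

water in feed = 1630×0.956 = 1558.3 lb/h.
After stage 1: water left = (1−0.644)×1558.3 = 554.75; stream total = 626.47 lb/h.
After stage 2: water left = (1−0.587)×554.75 = 229.11; final concentrate = 300.83 lb/h.
urea fraction = 71.72/300.83 = 0.238.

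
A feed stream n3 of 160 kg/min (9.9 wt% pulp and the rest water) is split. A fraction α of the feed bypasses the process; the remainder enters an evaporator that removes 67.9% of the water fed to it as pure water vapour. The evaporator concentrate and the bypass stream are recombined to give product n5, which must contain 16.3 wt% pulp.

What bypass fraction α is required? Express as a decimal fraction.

0.358

All 160×0.099 = 15.84 kg/min of pulp reaches n5, so n5 = 15.84/0.163 = 97.178 kg/min and vapour = 62.822 kg/min.
The evaporator receives (1−α)·160 of feed at 0.901 water and removes 0.679 of that water:
0.679×0.901×(1−α)×160 = 62.822
(1−α) = 62.822/97.885 = 0.6418;  α = 0.3582.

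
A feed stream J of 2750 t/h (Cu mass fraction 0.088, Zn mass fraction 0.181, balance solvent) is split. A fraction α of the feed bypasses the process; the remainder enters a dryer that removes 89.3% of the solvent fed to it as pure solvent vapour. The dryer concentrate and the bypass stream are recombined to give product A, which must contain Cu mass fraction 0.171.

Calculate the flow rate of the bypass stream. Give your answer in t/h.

705.2 t/h

All 2750×0.088 = 242 t/h of Cu reaches A, so A = 242/0.171 = 1415.2 t/h and vapour = 1334.8 t/h.
The evaporator receives (1−α)·2750 of feed at 0.731 solvent and removes 0.893 of that solvent:
0.893×0.731×(1−α)×2750 = 1334.8
(1−α) = 1334.8/1795.2 = 0.7436;  α = 0.2564.
Bypass flow = 0.2564×2750 = 705.22 t/h.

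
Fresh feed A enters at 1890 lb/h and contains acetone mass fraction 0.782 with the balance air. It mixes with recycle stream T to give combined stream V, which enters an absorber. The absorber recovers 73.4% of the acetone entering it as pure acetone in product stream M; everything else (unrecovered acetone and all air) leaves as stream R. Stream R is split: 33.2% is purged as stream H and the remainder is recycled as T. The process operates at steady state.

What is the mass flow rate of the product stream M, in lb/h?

1319 lb/h

acetone in V: m_A = 1890×0.782 + (1−0.332)·(1−0.734)·m_A, so m_A = 1478/0.8223 = 1797.3 lb/h.
Product M = 0.734×1797.3 = 1319.3 lb/h.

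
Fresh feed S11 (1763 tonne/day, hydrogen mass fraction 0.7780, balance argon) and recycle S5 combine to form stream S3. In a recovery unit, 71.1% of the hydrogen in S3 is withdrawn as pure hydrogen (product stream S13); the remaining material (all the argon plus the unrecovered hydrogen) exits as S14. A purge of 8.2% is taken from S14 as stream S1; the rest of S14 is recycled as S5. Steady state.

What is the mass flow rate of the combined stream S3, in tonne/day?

6640 tonne/day

argon enters only via S11 and leaves only via the purge: 1763×0.222 = 0.082×(argon in S14), and the recovery unit passes all argon, so argon in S3 = argon in S14 = 4773 tonne/day.
hydrogen in S3: m_A = 1763×0.778 + (1−0.082)·(1−0.711)·m_A, so m_A = 1371.6/0.7347 = 1866.9 tonne/day.
S3 = 1866.9 + 4773 = 6639.9 tonne/day.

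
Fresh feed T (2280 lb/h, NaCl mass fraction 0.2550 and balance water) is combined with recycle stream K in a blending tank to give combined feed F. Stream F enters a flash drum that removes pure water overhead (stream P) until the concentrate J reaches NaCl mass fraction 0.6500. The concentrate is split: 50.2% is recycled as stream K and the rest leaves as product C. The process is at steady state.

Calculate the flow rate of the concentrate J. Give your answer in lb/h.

1796 lb/h

Overall NaCl balance (none leaves overhead): NaCl in fresh feed = NaCl in product, i.e. 2280×0.255 = (1−0.502)·J·0.650.
J = 581.4/(0.650×0.498) = 1796.1 lb/h.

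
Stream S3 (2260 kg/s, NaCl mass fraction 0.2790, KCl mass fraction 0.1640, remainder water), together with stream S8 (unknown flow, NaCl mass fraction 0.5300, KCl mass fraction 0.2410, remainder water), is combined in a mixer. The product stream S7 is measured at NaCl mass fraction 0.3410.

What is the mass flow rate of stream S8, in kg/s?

Let S8 be the unknown flow. Total out = 2260 + S8.
NaCl balance: 630.54 + 0.530·S8 = 0.341·(2260 + S8)
(0.530 − 0.341)·S8 = 0.341×2260 − 630.54 = 140.12
S8 = 140.12 / 0.189 = 741.38 kg/s

741.4 kg/s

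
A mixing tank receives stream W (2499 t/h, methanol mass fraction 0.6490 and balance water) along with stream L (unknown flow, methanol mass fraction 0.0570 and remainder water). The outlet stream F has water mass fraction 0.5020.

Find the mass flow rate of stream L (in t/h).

Let L be the unknown flow. Total out = 2499 + L.
water balance: 877.15 + 0.943·L = 0.502·(2499 + L)
(0.943 − 0.502)·L = 0.502×2499 − 877.15 = 377.35
L = 377.35 / 0.441 = 855.67 t/h

855.7 t/h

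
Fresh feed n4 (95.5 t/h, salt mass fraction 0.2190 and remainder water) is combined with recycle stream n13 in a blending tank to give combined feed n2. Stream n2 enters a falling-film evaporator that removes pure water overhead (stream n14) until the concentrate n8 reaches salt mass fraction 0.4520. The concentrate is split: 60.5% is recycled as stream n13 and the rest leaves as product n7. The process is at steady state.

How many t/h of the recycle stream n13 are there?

70.87 t/h

Overall salt balance (none leaves overhead): salt in fresh feed = salt in product, i.e. 95.5×0.219 = (1−0.605)·n8·0.452.
n8 = 20.915/(0.452×0.395) = 117.14 t/h.
Recycle n13 = 0.605×117.14 = 70.871 t/h.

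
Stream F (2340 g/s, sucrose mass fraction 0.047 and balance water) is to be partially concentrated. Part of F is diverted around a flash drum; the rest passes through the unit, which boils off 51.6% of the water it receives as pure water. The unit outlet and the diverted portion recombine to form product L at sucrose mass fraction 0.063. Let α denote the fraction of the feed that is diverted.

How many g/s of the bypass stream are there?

1131 g/s

All 2340×0.047 = 109.98 g/s of sucrose reaches L, so L = 109.98/0.063 = 1745.7 g/s and vapour = 594.29 g/s.
The evaporator receives (1−α)·2340 of feed at 0.953 water and removes 0.516 of that water:
0.516×0.953×(1−α)×2340 = 594.29
(1−α) = 594.29/1150.7 = 0.5165;  α = 0.4835.
Bypass flow = 0.4835×2340 = 1131.5 g/s.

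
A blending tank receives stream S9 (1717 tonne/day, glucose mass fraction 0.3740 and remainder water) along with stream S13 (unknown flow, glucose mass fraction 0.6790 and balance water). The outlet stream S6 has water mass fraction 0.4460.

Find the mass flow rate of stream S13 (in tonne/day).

2472 tonne/day

Let S13 be the unknown flow. Total out = 1717 + S13.
water balance: 1074.8 + 0.321·S13 = 0.446·(1717 + S13)
(0.321 − 0.446)·S13 = 0.446×1717 − 1074.8 = -309.06
S13 = -309.06 / -0.125 = 2472.5 tonne/day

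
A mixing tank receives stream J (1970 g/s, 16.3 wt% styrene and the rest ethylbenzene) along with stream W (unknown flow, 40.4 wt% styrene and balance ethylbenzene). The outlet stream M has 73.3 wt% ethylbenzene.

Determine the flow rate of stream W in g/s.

Let W be the unknown flow. Total out = 1970 + W.
ethylbenzene balance: 1648.9 + 0.596·W = 0.733·(1970 + W)
(0.596 − 0.733)·W = 0.733×1970 − 1648.9 = -204.88
W = -204.88 / -0.137 = 1495.5 g/s

1495 g/s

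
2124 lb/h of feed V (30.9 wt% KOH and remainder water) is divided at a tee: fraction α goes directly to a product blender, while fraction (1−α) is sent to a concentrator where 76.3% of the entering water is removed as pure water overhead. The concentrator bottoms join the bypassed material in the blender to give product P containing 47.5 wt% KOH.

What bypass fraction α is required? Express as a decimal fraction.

All 2124×0.309 = 656.32 lb/h of KOH reaches P, so P = 656.32/0.475 = 1381.7 lb/h and vapour = 742.28 lb/h.
The evaporator receives (1−α)·2124 of feed at 0.691 water and removes 0.763 of that water:
0.763×0.691×(1−α)×2124 = 742.28
(1−α) = 742.28/1119.8 = 0.6628;  α = 0.3372.

0.337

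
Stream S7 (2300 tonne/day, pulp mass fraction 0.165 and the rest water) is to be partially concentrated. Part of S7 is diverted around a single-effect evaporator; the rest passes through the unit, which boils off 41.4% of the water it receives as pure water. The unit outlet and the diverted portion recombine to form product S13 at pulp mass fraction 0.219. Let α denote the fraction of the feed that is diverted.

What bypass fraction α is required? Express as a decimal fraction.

0.287

All 2300×0.165 = 379.5 tonne/day of pulp reaches S13, so S13 = 379.5/0.219 = 1732.9 tonne/day and vapour = 567.12 tonne/day.
The evaporator receives (1−α)·2300 of feed at 0.835 water and removes 0.414 of that water:
0.414×0.835×(1−α)×2300 = 567.12
(1−α) = 567.12/795.09 = 0.7133;  α = 0.2867.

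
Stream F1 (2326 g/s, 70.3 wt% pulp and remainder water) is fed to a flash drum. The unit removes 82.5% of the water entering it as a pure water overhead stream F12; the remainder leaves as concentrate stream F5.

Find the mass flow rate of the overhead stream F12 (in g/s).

water entering = 2326×0.297 = 690.82 g/s; overhead removed = 0.825×690.82 = 569.93 g/s.

569.9 g/s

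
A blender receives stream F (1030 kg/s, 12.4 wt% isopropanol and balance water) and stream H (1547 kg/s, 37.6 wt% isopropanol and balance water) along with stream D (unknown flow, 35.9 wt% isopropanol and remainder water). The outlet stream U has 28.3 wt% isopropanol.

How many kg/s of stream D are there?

261.8 kg/s

Let D be the unknown flow. Total out = 2577 + D.
isopropanol balance: 709.39 + 0.359·D = 0.283·(2577 + D)
(0.359 − 0.283)·D = 0.283×2577 − 709.39 = 19.899
D = 19.899 / 0.076 = 261.83 kg/s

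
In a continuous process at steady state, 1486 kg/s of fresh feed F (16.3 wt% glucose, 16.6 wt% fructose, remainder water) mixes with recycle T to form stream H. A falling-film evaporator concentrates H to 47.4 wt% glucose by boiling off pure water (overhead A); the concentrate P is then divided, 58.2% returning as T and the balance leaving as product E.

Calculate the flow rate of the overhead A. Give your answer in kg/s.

975 kg/s

Overall glucose balance (none leaves overhead): glucose in fresh feed = glucose in product, i.e. 1486×0.163 = (1−0.582)·P·0.474.
P = 242.22/(0.474×0.418) = 1222.5 kg/s.
Recycle T = 0.582×1222.5 = 711.5 kg/s.
Combined feed H = 1486 + 711.5 = 2197.5 kg/s.
Overhead A = H − P = 2197.5 − 1222.5 = 974.99 kg/s.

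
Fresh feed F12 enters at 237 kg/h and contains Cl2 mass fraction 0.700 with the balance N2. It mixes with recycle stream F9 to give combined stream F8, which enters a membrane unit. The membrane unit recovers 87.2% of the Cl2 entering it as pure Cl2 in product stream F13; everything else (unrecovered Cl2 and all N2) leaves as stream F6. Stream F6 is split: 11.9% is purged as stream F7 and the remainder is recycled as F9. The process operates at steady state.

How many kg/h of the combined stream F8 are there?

784.5 kg/h

N2 enters only via F12 and leaves only via the purge: 237×0.300 = 0.119×(N2 in F6), and the membrane unit passes all N2, so N2 in F8 = N2 in F6 = 597.48 kg/h.
Cl2 in F8: m_A = 237×0.700 + (1−0.119)·(1−0.872)·m_A, so m_A = 165.9/0.8872 = 186.99 kg/h.
F8 = 186.99 + 597.48 = 784.47 kg/h.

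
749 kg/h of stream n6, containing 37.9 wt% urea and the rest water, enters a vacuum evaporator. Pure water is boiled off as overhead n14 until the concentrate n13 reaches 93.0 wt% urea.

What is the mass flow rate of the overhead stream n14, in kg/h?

443.8 kg/h

urea is conserved: 749×0.379 = 283.87 kg/h all reports to the concentrate.
Concentrate = 283.87/(target fraction) = 305.24 kg/h.
Overhead = 749 − 305.24 = 443.76 kg/h.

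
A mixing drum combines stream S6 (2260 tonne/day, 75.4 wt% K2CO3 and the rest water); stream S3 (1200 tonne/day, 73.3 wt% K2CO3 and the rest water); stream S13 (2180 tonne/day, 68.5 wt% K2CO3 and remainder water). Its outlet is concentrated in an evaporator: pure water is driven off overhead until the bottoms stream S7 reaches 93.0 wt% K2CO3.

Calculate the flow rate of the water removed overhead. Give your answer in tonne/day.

1256 tonne/day

K2CO3 entering = 2260×0.754 + 1200×0.733 + 2180×0.685 = 4076.9 tonne/day.
All K2CO3 reports to S7, so S7 = 4076.9/0.930 = 4383.8 tonne/day.
Total feed = 5640 tonne/day; overhead = 5640 − 4383.8 = 1256.2 tonne/day.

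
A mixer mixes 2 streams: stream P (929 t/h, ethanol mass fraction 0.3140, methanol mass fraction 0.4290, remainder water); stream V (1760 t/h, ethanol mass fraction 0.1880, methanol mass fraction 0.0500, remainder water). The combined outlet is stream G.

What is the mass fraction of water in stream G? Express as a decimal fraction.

0.5875

Total flow out = 929 + 1760 = 2689 t/h.
water in = 929×0.257 + 1760×0.762 = 1579.9 t/h.
water mass fraction in G = 1579.9/2689 = 0.5875.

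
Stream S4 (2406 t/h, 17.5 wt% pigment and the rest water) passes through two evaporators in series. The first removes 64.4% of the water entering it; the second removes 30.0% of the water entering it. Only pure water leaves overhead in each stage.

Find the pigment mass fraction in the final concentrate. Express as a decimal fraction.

water in feed = 2406×0.825 = 1984.9 t/h.
After stage 1: water left = (1−0.644)×1984.9 = 706.64; stream total = 1127.7 t/h.
After stage 2: water left = (1−0.300)×706.64 = 494.65; final concentrate = 915.7 t/h.
pigment fraction = 421.05/915.7 = 0.460.

0.460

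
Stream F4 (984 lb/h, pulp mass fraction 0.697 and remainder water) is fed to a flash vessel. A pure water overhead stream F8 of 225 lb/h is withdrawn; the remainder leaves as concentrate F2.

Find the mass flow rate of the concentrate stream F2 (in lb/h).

Concentrate = 984 − 225 = 759 lb/h.

759 lb/h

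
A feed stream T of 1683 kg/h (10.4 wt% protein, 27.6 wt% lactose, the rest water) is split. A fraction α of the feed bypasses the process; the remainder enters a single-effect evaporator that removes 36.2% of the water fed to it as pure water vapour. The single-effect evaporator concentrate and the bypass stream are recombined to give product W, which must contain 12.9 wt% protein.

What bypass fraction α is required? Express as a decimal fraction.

All 1683×0.104 = 175.03 kg/h of protein reaches W, so W = 175.03/0.129 = 1356.8 kg/h and vapour = 326.16 kg/h.
The evaporator receives (1−α)·1683 of feed at 0.620 water and removes 0.362 of that water:
0.362×0.620×(1−α)×1683 = 326.16
(1−α) = 326.16/377.73 = 0.8635;  α = 0.1365.

0.137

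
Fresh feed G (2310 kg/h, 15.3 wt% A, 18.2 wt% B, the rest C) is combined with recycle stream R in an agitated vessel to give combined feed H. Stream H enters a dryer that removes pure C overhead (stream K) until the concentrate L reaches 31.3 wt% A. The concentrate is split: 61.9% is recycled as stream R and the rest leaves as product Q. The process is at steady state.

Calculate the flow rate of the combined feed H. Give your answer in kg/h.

4145 kg/h

Overall A balance (none leaves overhead): A in fresh feed = A in product, i.e. 2310×0.153 = (1−0.619)·L·0.313.
L = 353.43/(0.313×0.381) = 2963.7 kg/h.
Recycle R = 0.619×2963.7 = 1834.5 kg/h.
Combined feed H = 2310 + 1834.5 = 4144.5 kg/h.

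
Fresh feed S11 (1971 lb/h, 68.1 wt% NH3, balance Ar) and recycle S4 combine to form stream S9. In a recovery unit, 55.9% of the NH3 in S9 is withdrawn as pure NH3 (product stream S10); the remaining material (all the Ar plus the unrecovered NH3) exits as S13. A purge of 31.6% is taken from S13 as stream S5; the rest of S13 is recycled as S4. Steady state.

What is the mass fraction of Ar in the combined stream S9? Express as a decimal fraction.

Ar enters only via S11 and leaves only via the purge: 1971×0.319 = 0.316×(Ar in S13), and the recovery unit passes all Ar, so Ar in S9 = Ar in S13 = 1989.7 lb/h.
NH3 in S9: m_A = 1971×0.681 + (1−0.316)·(1−0.559)·m_A, so m_A = 1342.3/0.6984 = 1922 lb/h.
S9 = 1922 + 1989.7 = 3911.7 lb/h.
Ar fraction in S9 = 1989.7/3911.7 = 0.509.

0.509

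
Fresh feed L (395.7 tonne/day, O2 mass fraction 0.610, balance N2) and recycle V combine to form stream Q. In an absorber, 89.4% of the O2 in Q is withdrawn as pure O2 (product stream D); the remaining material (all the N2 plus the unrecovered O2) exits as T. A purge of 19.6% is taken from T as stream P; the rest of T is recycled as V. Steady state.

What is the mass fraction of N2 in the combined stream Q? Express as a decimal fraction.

0.749

N2 enters only via L and leaves only via the purge: 395.7×0.390 = 0.196×(N2 in T), and the absorber passes all N2, so N2 in Q = N2 in T = 787.36 tonne/day.
O2 in Q: m_A = 395.7×0.610 + (1−0.196)·(1−0.894)·m_A, so m_A = 241.38/0.9148 = 263.86 tonne/day.
Q = 263.86 + 787.36 = 1051.2 tonne/day.
N2 fraction in Q = 787.36/1051.2 = 0.749.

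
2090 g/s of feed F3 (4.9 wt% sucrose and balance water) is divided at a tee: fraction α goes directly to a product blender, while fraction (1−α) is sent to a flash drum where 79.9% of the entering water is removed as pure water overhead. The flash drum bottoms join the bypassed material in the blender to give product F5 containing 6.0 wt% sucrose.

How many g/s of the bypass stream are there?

1586 g/s

All 2090×0.049 = 102.41 g/s of sucrose reaches F5, so F5 = 102.41/0.060 = 1706.8 g/s and vapour = 383.17 g/s.
The evaporator receives (1−α)·2090 of feed at 0.951 water and removes 0.799 of that water:
0.799×0.951×(1−α)×2090 = 383.17
(1−α) = 383.17/1588.1 = 0.2413;  α = 0.7587.
Bypass flow = 0.7587×2090 = 1585.7 g/s.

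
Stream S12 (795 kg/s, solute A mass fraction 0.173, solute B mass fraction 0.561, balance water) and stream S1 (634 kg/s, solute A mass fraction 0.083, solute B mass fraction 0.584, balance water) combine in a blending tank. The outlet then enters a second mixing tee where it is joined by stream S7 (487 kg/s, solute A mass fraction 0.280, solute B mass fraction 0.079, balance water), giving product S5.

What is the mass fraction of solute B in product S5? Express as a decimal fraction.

0.446

Overall, product flow = 1916 kg/s.
solute B in = 795×0.561 + 634×0.584 + 487×0.079 = 854.72 kg/s.
solute B fraction in S5 = 0.446.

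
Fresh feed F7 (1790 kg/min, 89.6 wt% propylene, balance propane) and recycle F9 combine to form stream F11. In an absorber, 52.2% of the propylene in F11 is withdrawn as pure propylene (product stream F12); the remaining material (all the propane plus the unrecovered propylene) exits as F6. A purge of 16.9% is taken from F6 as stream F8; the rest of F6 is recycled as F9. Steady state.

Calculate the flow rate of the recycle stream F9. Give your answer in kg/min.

propane enters only via F7 and leaves only via the purge: 1790×0.104 = 0.169×(propane in F6), and the absorber passes all propane, so propane in F11 = propane in F6 = 1101.5 kg/min.
propylene in F11: m_A = 1790×0.896 + (1−0.169)·(1−0.522)·m_A, so m_A = 1603.8/0.6028 = 2660.7 kg/min.
F6 = (1−0.522)×2660.7 + 1101.5 = 2373.4 kg/min.
Recycle F9 = (1−0.169)×2373.4 = 1972.3 kg/min.

1972 kg/min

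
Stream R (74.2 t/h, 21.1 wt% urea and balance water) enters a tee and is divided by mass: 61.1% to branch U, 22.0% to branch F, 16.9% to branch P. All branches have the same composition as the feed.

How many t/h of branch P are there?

Branch P flow = 0.169×74.2 = 12.54 t/h.

12.54 t/h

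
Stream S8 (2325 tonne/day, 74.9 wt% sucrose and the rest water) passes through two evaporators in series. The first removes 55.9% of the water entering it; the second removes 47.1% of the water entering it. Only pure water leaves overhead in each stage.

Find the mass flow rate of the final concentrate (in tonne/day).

1878 tonne/day

water in feed = 2325×0.251 = 583.58 tonne/day.
After stage 1: water left = (1−0.559)×583.58 = 257.36; stream total = 1998.8 tonne/day.
After stage 2: water left = (1−0.471)×257.36 = 136.14; final concentrate = 1877.6 tonne/day.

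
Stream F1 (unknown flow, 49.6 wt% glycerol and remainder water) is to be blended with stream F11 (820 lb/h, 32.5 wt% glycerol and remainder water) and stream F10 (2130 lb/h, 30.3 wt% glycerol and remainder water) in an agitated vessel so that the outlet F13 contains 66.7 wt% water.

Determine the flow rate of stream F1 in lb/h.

Let F1 be the unknown flow. Total out = 2950 + F1.
water balance: 2038.1 + 0.504·F1 = 0.667·(2950 + F1)
(0.504 − 0.667)·F1 = 0.667×2950 − 2038.1 = -70.46
F1 = -70.46 / -0.163 = 432.27 lb/h

432.3 lb/h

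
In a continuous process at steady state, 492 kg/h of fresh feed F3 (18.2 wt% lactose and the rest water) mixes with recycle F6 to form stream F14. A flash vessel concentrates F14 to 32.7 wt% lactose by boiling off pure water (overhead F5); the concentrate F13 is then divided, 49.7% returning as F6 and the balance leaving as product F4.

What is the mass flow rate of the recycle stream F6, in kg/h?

270.6 kg/h

Overall lactose balance (none leaves overhead): lactose in fresh feed = lactose in product, i.e. 492×0.182 = (1−0.497)·F13·0.327.
F13 = 89.544/(0.327×0.503) = 544.4 kg/h.
Recycle F6 = 0.497×544.4 = 270.57 kg/h.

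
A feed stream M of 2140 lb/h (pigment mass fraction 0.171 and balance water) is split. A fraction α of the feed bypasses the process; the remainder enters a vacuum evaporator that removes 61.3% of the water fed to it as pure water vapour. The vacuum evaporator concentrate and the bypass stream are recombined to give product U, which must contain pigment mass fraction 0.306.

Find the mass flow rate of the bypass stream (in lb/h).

282.1 lb/h

All 2140×0.171 = 365.94 lb/h of pigment reaches U, so U = 365.94/0.306 = 1195.9 lb/h and vapour = 944.12 lb/h.
The evaporator receives (1−α)·2140 of feed at 0.829 water and removes 0.613 of that water:
0.613×0.829×(1−α)×2140 = 944.12
(1−α) = 944.12/1087.5 = 0.8682;  α = 0.1318.
Bypass flow = 0.1318×2140 = 282.15 lb/h.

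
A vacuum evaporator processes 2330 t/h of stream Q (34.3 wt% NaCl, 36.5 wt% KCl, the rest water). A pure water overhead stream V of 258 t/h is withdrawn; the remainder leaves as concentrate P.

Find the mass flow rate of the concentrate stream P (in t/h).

Concentrate = 2330 − 258 = 2072 t/h.

2072 t/h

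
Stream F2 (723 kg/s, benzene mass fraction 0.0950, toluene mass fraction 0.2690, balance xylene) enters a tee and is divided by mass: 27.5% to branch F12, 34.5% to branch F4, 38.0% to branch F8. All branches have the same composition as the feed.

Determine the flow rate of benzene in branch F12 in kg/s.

Branch F12 total = 0.275×723 = 198.83 kg/s.
benzene in F12 = 0.095×198.83 = 18.888 kg/s.

18.89 kg/s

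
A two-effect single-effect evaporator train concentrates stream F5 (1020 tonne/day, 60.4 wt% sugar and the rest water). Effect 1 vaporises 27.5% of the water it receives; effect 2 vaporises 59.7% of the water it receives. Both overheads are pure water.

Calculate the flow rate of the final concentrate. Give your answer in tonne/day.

water in feed = 1020×0.396 = 403.92 tonne/day.
After stage 1: water left = (1−0.275)×403.92 = 292.84; stream total = 908.92 tonne/day.
After stage 2: water left = (1−0.597)×292.84 = 118.02; final concentrate = 734.1 tonne/day.

734.1 tonne/day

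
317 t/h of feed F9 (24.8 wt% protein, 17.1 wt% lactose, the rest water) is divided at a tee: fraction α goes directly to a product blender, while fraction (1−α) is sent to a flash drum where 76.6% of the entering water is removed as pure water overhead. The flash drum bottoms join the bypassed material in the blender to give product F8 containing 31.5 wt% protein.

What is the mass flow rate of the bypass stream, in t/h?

165.5 t/h

All 317×0.248 = 78.616 t/h of protein reaches F8, so F8 = 78.616/0.315 = 249.57 t/h and vapour = 67.425 t/h.
The evaporator receives (1−α)·317 of feed at 0.581 water and removes 0.766 of that water:
0.766×0.581×(1−α)×317 = 67.425
(1−α) = 67.425/141.08 = 0.4779;  α = 0.5221.
Bypass flow = 0.5221×317 = 165.5 t/h.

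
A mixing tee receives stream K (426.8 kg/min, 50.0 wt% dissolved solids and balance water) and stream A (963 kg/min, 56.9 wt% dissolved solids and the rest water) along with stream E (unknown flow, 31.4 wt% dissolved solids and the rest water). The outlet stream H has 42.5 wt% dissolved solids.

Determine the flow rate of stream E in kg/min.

1538 kg/min

Let E be the unknown flow. Total out = 1389.8 + E.
dissolved solids balance: 761.35 + 0.314·E = 0.425·(1389.8 + E)
(0.314 − 0.425)·E = 0.425×1389.8 − 761.35 = -170.68
E = -170.68 / -0.111 = 1537.7 kg/min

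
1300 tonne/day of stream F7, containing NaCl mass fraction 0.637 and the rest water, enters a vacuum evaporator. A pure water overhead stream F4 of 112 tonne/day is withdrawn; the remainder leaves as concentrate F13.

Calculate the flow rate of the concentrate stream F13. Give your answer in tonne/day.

1188 tonne/day

Concentrate = 1300 − 112 = 1188 tonne/day.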